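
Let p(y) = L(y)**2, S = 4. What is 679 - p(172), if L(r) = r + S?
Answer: -30297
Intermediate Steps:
L(r) = 4 + r (L(r) = r + 4 = 4 + r)
p(y) = (4 + y)**2
679 - p(172) = 679 - (4 + 172)**2 = 679 - 1*176**2 = 679 - 1*30976 = 679 - 30976 = -30297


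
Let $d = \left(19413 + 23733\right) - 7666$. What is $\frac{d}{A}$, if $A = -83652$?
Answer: $- \frac{8870}{20913} \approx -0.42414$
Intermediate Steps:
$d = 35480$ ($d = 43146 - 7666 = 35480$)
$\frac{d}{A} = \frac{35480}{-83652} = 35480 \left(- \frac{1}{83652}\right) = - \frac{8870}{20913}$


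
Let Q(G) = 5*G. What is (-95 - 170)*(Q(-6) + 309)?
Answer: -73935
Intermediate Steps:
(-95 - 170)*(Q(-6) + 309) = (-95 - 170)*(5*(-6) + 309) = -265*(-30 + 309) = -265*279 = -73935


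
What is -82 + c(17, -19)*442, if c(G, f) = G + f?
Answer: -966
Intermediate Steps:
-82 + c(17, -19)*442 = -82 + (17 - 19)*442 = -82 - 2*442 = -82 - 884 = -966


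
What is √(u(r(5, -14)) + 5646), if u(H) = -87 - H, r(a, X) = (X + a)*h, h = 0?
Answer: √5559 ≈ 74.559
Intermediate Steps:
r(a, X) = 0 (r(a, X) = (X + a)*0 = 0)
√(u(r(5, -14)) + 5646) = √((-87 - 1*0) + 5646) = √((-87 + 0) + 5646) = √(-87 + 5646) = √5559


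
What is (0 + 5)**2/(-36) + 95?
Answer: 3395/36 ≈ 94.306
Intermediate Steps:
(0 + 5)**2/(-36) + 95 = -1/36*5**2 + 95 = -1/36*25 + 95 = -25/36 + 95 = 3395/36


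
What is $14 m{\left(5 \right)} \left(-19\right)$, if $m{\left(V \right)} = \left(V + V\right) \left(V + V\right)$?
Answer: $-26600$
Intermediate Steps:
$m{\left(V \right)} = 4 V^{2}$ ($m{\left(V \right)} = 2 V 2 V = 4 V^{2}$)
$14 m{\left(5 \right)} \left(-19\right) = 14 \cdot 4 \cdot 5^{2} \left(-19\right) = 14 \cdot 4 \cdot 25 \left(-19\right) = 14 \cdot 100 \left(-19\right) = 1400 \left(-19\right) = -26600$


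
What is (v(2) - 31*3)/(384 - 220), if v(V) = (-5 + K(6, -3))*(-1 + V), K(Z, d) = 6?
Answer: -23/41 ≈ -0.56098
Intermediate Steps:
v(V) = -1 + V (v(V) = (-5 + 6)*(-1 + V) = 1*(-1 + V) = -1 + V)
(v(2) - 31*3)/(384 - 220) = ((-1 + 2) - 31*3)/(384 - 220) = (1 - 93)/164 = -92*1/164 = -23/41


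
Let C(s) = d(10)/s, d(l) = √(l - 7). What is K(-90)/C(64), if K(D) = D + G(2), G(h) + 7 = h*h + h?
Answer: -5824*√3/3 ≈ -3362.5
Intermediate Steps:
d(l) = √(-7 + l)
G(h) = -7 + h + h² (G(h) = -7 + (h*h + h) = -7 + (h² + h) = -7 + (h + h²) = -7 + h + h²)
C(s) = √3/s (C(s) = √(-7 + 10)/s = √3/s)
K(D) = -1 + D (K(D) = D + (-7 + 2 + 2²) = D + (-7 + 2 + 4) = D - 1 = -1 + D)
K(-90)/C(64) = (-1 - 90)/((√3/64)) = -91*64*√3/3 = -5824*√3/3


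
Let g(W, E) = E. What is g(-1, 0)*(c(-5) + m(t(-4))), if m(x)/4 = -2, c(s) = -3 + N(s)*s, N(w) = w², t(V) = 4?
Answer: 0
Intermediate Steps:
c(s) = -3 + s³ (c(s) = -3 + s²*s = -3 + s³)
m(x) = -8 (m(x) = 4*(-2) = -8)
g(-1, 0)*(c(-5) + m(t(-4))) = 0*((-3 + (-5)³) - 8) = 0*((-3 - 125) - 8) = 0*(-128 - 8) = 0*(-136) = 0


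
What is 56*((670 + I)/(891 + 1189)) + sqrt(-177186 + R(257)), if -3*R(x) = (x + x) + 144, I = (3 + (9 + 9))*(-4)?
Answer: 2051/130 + 2*I*sqrt(399162)/3 ≈ 15.777 + 421.2*I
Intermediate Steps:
I = -84 (I = (3 + 18)*(-4) = 21*(-4) = -84)
R(x) = -48 - 2*x/3 (R(x) = -((x + x) + 144)/3 = -(2*x + 144)/3 = -(144 + 2*x)/3 = -48 - 2*x/3)
56*((670 + I)/(891 + 1189)) + sqrt(-177186 + R(257)) = 56*((670 - 84)/(891 + 1189)) + sqrt(-177186 + (-48 - 2/3*257)) = 56*(586/2080) + sqrt(-177186 + (-48 - 514/3)) = 56*(586*(1/2080)) + sqrt(-177186 - 658/3) = 56*(293/1040) + sqrt(-532216/3) = 2051/130 + 2*I*sqrt(399162)/3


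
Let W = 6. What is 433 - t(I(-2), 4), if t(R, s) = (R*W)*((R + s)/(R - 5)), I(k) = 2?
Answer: 457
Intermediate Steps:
t(R, s) = 6*R*(R + s)/(-5 + R) (t(R, s) = (R*6)*((R + s)/(R - 5)) = (6*R)*((R + s)/(-5 + R)) = 6*R*(R + s)/(-5 + R))
433 - t(I(-2), 4) = 433 - 6*2*(2 + 4)/(-5 + 2) = 433 - 6*2*6/(-3) = 433 - 6*2*(-1)*6/3 = 433 - 1*(-24) = 433 + 24 = 457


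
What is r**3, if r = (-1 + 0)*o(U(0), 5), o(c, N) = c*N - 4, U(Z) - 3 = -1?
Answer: -216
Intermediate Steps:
U(Z) = 2 (U(Z) = 3 - 1 = 2)
o(c, N) = -4 + N*c (o(c, N) = N*c - 4 = -4 + N*c)
r = -6 (r = (-1 + 0)*(-4 + 5*2) = -(-4 + 10) = -1*6 = -6)
r**3 = (-6)**3 = -216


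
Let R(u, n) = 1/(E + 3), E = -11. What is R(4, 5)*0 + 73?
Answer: 73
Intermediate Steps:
R(u, n) = -1/8 (R(u, n) = 1/(-11 + 3) = 1/(-8) = -1/8)
R(4, 5)*0 + 73 = -1/8*0 + 73 = 0 + 73 = 73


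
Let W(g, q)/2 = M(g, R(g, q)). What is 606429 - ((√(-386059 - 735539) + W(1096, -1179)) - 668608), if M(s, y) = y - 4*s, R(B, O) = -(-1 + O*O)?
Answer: 4063885 - 3*I*√124622 ≈ 4.0639e+6 - 1059.1*I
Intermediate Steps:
R(B, O) = 1 - O² (R(B, O) = -(-1 + O²) = 1 - O²)
W(g, q) = 2 - 8*g - 2*q² (W(g, q) = 2*((1 - q²) - 4*g) = 2*(1 - q² - 4*g) = 2 - 8*g - 2*q²)
606429 - ((√(-386059 - 735539) + W(1096, -1179)) - 668608) = 606429 - ((√(-386059 - 735539) + (2 - 8*1096 - 2*(-1179)²)) - 668608) = 606429 - ((√(-1121598) + (2 - 8768 - 2*1390041)) - 668608) = 606429 - ((3*I*√124622 + (2 - 8768 - 2780082)) - 668608) = 606429 - ((3*I*√124622 - 2788848) - 668608) = 606429 - ((-2788848 + 3*I*√124622) - 668608) = 606429 - (-3457456 + 3*I*√124622) = 606429 + (3457456 - 3*I*√124622) = 4063885 - 3*I*√124622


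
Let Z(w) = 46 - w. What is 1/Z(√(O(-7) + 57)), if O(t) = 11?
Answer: 23/1024 + √17/1024 ≈ 0.026487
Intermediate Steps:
1/Z(√(O(-7) + 57)) = 1/(46 - √(11 + 57)) = 1/(46 - √68) = 1/(46 - 2*√17)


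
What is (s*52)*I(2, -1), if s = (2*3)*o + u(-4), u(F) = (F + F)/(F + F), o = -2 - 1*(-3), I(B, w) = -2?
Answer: -728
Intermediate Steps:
o = 1 (o = -2 + 3 = 1)
u(F) = 1 (u(F) = (2*F)/((2*F)) = (2*F)*(1/(2*F)) = 1)
s = 7 (s = (2*3)*1 + 1 = 6*1 + 1 = 6 + 1 = 7)
(s*52)*I(2, -1) = (7*52)*(-2) = 364*(-2) = -728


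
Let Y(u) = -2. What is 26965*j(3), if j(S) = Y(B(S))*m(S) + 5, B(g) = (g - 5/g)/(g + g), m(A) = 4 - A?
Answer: 80895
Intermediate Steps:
B(g) = (g - 5/g)/(2*g) (B(g) = (g - 5/g)/((2*g)) = (g - 5/g)*(1/(2*g)) = (g - 5/g)/(2*g))
j(S) = -3 + 2*S (j(S) = -2*(4 - S) + 5 = (-8 + 2*S) + 5 = -3 + 2*S)
26965*j(3) = 26965*(-3 + 2*3) = 26965*(-3 + 6) = 26965*3 = 80895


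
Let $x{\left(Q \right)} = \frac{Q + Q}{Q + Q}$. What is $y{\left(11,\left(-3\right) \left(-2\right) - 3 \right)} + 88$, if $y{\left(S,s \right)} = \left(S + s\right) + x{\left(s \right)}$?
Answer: $103$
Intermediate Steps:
$x{\left(Q \right)} = 1$ ($x{\left(Q \right)} = \frac{2 Q}{2 Q} = 2 Q \frac{1}{2 Q} = 1$)
$y{\left(S,s \right)} = 1 + S + s$ ($y{\left(S,s \right)} = \left(S + s\right) + 1 = 1 + S + s$)
$y{\left(11,\left(-3\right) \left(-2\right) - 3 \right)} + 88 = \left(1 + 11 - -3\right) + 88 = \left(1 + 11 + \left(6 - 3\right)\right) + 88 = \left(1 + 11 + 3\right) + 88 = 15 + 88 = 103$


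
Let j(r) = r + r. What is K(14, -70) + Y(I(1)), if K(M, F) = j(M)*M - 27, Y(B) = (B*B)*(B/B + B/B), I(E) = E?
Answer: 367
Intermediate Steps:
j(r) = 2*r
Y(B) = 2*B² (Y(B) = B²*(1 + 1) = B²*2 = 2*B²)
K(M, F) = -27 + 2*M² (K(M, F) = (2*M)*M - 27 = 2*M² - 27 = -27 + 2*M²)
K(14, -70) + Y(I(1)) = (-27 + 2*14²) + 2*1² = (-27 + 2*196) + 2*1 = (-27 + 392) + 2 = 365 + 2 = 367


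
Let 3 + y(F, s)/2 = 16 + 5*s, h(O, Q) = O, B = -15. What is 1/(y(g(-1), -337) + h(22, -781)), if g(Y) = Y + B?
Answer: -1/3322 ≈ -0.00030102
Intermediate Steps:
g(Y) = -15 + Y (g(Y) = Y - 15 = -15 + Y)
y(F, s) = 26 + 10*s (y(F, s) = -6 + 2*(16 + 5*s) = -6 + (32 + 10*s) = 26 + 10*s)
1/(y(g(-1), -337) + h(22, -781)) = 1/((26 + 10*(-337)) + 22) = 1/((26 - 3370) + 22) = 1/(-3344 + 22) = 1/(-3322) = -1/3322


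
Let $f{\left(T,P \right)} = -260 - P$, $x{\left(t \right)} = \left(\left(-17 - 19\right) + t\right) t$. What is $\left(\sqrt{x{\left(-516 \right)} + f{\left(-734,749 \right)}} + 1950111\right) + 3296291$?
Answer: $5246402 + \sqrt{283823} \approx 5.2469 \cdot 10^{6}$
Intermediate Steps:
$x{\left(t \right)} = t \left(-36 + t\right)$ ($x{\left(t \right)} = \left(-36 + t\right) t = t \left(-36 + t\right)$)
$\left(\sqrt{x{\left(-516 \right)} + f{\left(-734,749 \right)}} + 1950111\right) + 3296291 = \left(\sqrt{- 516 \left(-36 - 516\right) - 1009} + 1950111\right) + 3296291 = \left(\sqrt{\left(-516\right) \left(-552\right) - 1009} + 1950111\right) + 3296291 = \left(\sqrt{284832 - 1009} + 1950111\right) + 3296291 = \left(\sqrt{283823} + 1950111\right) + 3296291 = \left(1950111 + \sqrt{283823}\right) + 3296291 = 5246402 + \sqrt{283823}$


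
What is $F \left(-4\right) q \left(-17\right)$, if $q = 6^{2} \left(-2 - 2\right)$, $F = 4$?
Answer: $-39168$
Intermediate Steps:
$q = -144$ ($q = 36 \left(-4\right) = -144$)
$F \left(-4\right) q \left(-17\right) = 4 \left(-4\right) \left(-144\right) \left(-17\right) = \left(-16\right) \left(-144\right) \left(-17\right) = 2304 \left(-17\right) = -39168$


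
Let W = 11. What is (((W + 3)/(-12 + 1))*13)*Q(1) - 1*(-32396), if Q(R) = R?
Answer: 356174/11 ≈ 32379.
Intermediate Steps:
(((W + 3)/(-12 + 1))*13)*Q(1) - 1*(-32396) = (((11 + 3)/(-12 + 1))*13)*1 - 1*(-32396) = ((14/(-11))*13)*1 + 32396 = ((14*(-1/11))*13)*1 + 32396 = -14/11*13*1 + 32396 = -182/11*1 + 32396 = -182/11 + 32396 = 356174/11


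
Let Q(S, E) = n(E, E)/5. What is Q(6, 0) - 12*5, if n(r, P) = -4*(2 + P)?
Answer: -308/5 ≈ -61.600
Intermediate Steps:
n(r, P) = -8 - 4*P
Q(S, E) = -8/5 - 4*E/5 (Q(S, E) = (-8 - 4*E)/5 = (-8 - 4*E)*(⅕) = -8/5 - 4*E/5)
Q(6, 0) - 12*5 = (-8/5 - ⅘*0) - 12*5 = (-8/5 + 0) - 60 = -8/5 - 60 = -308/5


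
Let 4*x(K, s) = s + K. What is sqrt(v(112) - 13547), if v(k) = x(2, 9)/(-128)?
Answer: 15*I*sqrt(61654)/32 ≈ 116.39*I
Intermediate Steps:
x(K, s) = K/4 + s/4 (x(K, s) = (s + K)/4 = (K + s)/4 = K/4 + s/4)
v(k) = -11/512 (v(k) = ((1/4)*2 + (1/4)*9)/(-128) = (1/2 + 9/4)*(-1/128) = (11/4)*(-1/128) = -11/512)
sqrt(v(112) - 13547) = sqrt(-11/512 - 13547) = sqrt(-6936075/512) = 15*I*sqrt(61654)/32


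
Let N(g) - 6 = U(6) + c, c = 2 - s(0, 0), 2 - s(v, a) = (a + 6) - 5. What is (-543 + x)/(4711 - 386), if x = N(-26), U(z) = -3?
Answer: -539/4325 ≈ -0.12462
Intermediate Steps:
s(v, a) = 1 - a (s(v, a) = 2 - ((a + 6) - 5) = 2 - ((6 + a) - 5) = 2 - (1 + a) = 2 + (-1 - a) = 1 - a)
c = 1 (c = 2 - (1 - 1*0) = 2 - (1 + 0) = 2 - 1*1 = 2 - 1 = 1)
N(g) = 4 (N(g) = 6 + (-3 + 1) = 6 - 2 = 4)
x = 4
(-543 + x)/(4711 - 386) = (-543 + 4)/(4711 - 386) = -539/4325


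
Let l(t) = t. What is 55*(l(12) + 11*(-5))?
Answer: -2365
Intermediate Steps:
55*(l(12) + 11*(-5)) = 55*(12 + 11*(-5)) = 55*(12 - 55) = 55*(-43) = -2365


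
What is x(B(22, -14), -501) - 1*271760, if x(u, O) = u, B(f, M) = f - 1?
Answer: -271739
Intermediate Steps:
B(f, M) = -1 + f
x(B(22, -14), -501) - 1*271760 = (-1 + 22) - 1*271760 = 21 - 271760 = -271739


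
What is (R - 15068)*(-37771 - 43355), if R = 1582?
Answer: 1094065236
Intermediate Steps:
(R - 15068)*(-37771 - 43355) = (1582 - 15068)*(-37771 - 43355) = -13486*(-81126) = 1094065236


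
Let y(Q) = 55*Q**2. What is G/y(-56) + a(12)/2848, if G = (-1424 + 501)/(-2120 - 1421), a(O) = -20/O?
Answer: -95183509/163070698560 ≈ -0.00058369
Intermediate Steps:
G = 923/3541 (G = -923/(-3541) = -923*(-1/3541) = 923/3541 ≈ 0.26066)
G/y(-56) + a(12)/2848 = 923/(3541*((55*(-56)**2))) - 20/12/2848 = 923/(3541*((55*3136))) - 20*1/12*(1/2848) = (923/3541)/172480 - 5/3*1/2848 = (923/3541)*(1/172480) - 5/8544 = 923/610751680 - 5/8544 = -95183509/163070698560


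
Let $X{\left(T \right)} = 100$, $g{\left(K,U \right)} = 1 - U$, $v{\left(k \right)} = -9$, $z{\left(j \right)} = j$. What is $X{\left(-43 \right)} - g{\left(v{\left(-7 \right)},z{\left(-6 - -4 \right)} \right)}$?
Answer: $97$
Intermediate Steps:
$X{\left(-43 \right)} - g{\left(v{\left(-7 \right)},z{\left(-6 - -4 \right)} \right)} = 100 - \left(1 - \left(-6 - -4\right)\right) = 100 - \left(1 - \left(-6 + 4\right)\right) = 100 - \left(1 - -2\right) = 100 - \left(1 + 2\right) = 100 - 3 = 97$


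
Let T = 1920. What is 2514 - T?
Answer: 594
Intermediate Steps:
2514 - T = 2514 - 1*1920 = 2514 - 1920 = 594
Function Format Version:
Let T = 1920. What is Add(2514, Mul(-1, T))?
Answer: 594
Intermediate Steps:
Add(2514, Mul(-1, T)) = Add(2514, Mul(-1, 1920)) = Add(2514, -1920) = 594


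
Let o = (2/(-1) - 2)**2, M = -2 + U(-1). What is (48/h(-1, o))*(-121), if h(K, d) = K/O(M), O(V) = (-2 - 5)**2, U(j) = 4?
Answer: 284592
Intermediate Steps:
M = 2 (M = -2 + 4 = 2)
O(V) = 49 (O(V) = (-7)**2 = 49)
o = 16 (o = (2*(-1) - 2)**2 = (-2 - 2)**2 = (-4)**2 = 16)
h(K, d) = K/49
(48/h(-1, o))*(-121) = (48/(((1/49)*(-1))))*(-121) = (48/(-1/49))*(-121) = (48*(-49))*(-121) = -2352*(-121) = 284592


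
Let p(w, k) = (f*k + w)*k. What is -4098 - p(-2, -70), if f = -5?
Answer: 20262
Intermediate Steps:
p(w, k) = k*(w - 5*k) (p(w, k) = (-5*k + w)*k = (w - 5*k)*k = k*(w - 5*k))
-4098 - p(-2, -70) = -4098 - (-70)*(-2 - 5*(-70)) = -4098 - (-70)*(-2 + 350) = -4098 - (-70)*348 = -4098 - 1*(-24360) = -4098 + 24360 = 20262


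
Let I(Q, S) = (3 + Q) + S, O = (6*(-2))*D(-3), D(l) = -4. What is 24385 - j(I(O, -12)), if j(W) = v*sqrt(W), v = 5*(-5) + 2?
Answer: 24385 + 23*sqrt(39) ≈ 24529.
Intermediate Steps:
O = 48 (O = (6*(-2))*(-4) = -12*(-4) = 48)
I(Q, S) = 3 + Q + S
v = -23 (v = -25 + 2 = -23)
j(W) = -23*sqrt(W)
24385 - j(I(O, -12)) = 24385 - (-23)*sqrt(3 + 48 - 12) = 24385 - (-23)*sqrt(39) = 24385 + 23*sqrt(39)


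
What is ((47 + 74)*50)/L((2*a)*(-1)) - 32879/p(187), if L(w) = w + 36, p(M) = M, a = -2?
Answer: -1671/68 ≈ -24.574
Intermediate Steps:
L(w) = 36 + w
((47 + 74)*50)/L((2*a)*(-1)) - 32879/p(187) = ((47 + 74)*50)/(36 + (2*(-2))*(-1)) - 32879/187 = (121*50)/(36 - 4*(-1)) - 32879*1/187 = 6050/(36 + 4) - 2989/17 = 6050/40 - 2989/17 = 6050*(1/40) - 2989/17 = 605/4 - 2989/17 = -1671/68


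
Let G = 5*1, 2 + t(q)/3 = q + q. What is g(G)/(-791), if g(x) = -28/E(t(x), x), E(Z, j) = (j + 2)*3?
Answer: 4/2373 ≈ 0.0016856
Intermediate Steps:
t(q) = -6 + 6*q (t(q) = -6 + 3*(q + q) = -6 + 3*(2*q) = -6 + 6*q)
E(Z, j) = 6 + 3*j (E(Z, j) = (2 + j)*3 = 6 + 3*j)
G = 5
g(x) = -28/(6 + 3*x)
g(G)/(-791) = -28/(6 + 3*5)/(-791) = -28/(6 + 15)*(-1/791) = -28/21*(-1/791) = -28*1/21*(-1/791) = -4/3*(-1/791) = 4/2373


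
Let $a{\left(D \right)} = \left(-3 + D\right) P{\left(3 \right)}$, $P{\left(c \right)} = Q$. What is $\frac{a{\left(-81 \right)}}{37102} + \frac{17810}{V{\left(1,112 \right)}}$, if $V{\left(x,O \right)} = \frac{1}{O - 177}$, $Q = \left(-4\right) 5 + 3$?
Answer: $- \frac{21475564436}{18551} \approx -1.1577 \cdot 10^{6}$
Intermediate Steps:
$Q = -17$ ($Q = -20 + 3 = -17$)
$V{\left(x,O \right)} = \frac{1}{-177 + O}$
$P{\left(c \right)} = -17$
$a{\left(D \right)} = 51 - 17 D$ ($a{\left(D \right)} = \left(-3 + D\right) \left(-17\right) = 51 - 17 D$)
$\frac{a{\left(-81 \right)}}{37102} + \frac{17810}{V{\left(1,112 \right)}} = \frac{51 - -1377}{37102} + \frac{17810}{\frac{1}{-177 + 112}} = \left(51 + 1377\right) \frac{1}{37102} + \frac{17810}{\frac{1}{-65}} = 1428 \cdot \frac{1}{37102} + \frac{17810}{- \frac{1}{65}} = \frac{714}{18551} + 17810 \left(-65\right) = \frac{714}{18551} - 1157650 = - \frac{21475564436}{18551}$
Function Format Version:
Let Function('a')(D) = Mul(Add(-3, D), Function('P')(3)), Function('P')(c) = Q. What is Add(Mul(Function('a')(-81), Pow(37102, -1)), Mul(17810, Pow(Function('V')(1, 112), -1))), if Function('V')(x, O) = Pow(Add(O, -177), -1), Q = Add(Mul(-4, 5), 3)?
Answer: Rational(-21475564436, 18551) ≈ -1.1577e+6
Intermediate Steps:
Q = -17 (Q = Add(-20, 3) = -17)
Function('V')(x, O) = Pow(Add(-177, O), -1)
Function('P')(c) = -17
Function('a')(D) = Add(51, Mul(-17, D)) (Function('a')(D) = Mul(Add(-3, D), -17) = Add(51, Mul(-17, D)))
Add(Mul(Function('a')(-81), Pow(37102, -1)), Mul(17810, Pow(Function('V')(1, 112), -1))) = Add(Mul(Add(51, Mul(-17, -81)), Pow(37102, -1)), Mul(17810, Pow(Pow(Add(-177, 112), -1), -1))) = Add(Mul(Add(51, 1377), Rational(1, 37102)), Mul(17810, Pow(Pow(-65, -1), -1))) = Add(Mul(1428, Rational(1, 37102)), Mul(17810, Pow(Rational(-1, 65), -1))) = Add(Rational(714, 18551), Mul(17810, -65)) = Add(Rational(714, 18551), -1157650) = Rational(-21475564436, 18551)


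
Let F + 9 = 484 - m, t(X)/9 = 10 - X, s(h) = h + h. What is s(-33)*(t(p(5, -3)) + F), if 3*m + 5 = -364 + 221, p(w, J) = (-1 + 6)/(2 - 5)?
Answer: -41536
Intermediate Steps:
p(w, J) = -5/3 (p(w, J) = 5/(-3) = 5*(-1/3) = -5/3)
s(h) = 2*h
m = -148/3 (m = -5/3 + (-364 + 221)/3 = -5/3 + (1/3)*(-143) = -5/3 - 143/3 = -148/3 ≈ -49.333)
t(X) = 90 - 9*X (t(X) = 9*(10 - X) = 90 - 9*X)
F = 1573/3 (F = -9 + (484 - 1*(-148/3)) = -9 + (484 + 148/3) = -9 + 1600/3 = 1573/3 ≈ 524.33)
s(-33)*(t(p(5, -3)) + F) = (2*(-33))*((90 - 9*(-5/3)) + 1573/3) = -66*((90 + 15) + 1573/3) = -66*(105 + 1573/3) = -66*1888/3 = -41536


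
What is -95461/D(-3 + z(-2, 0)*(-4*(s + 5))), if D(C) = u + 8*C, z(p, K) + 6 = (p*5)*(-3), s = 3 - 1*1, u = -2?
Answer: 95461/5402 ≈ 17.671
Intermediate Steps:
s = 2 (s = 3 - 1 = 2)
z(p, K) = -6 - 15*p (z(p, K) = -6 + (p*5)*(-3) = -6 + (5*p)*(-3) = -6 - 15*p)
D(C) = -2 + 8*C
-95461/D(-3 + z(-2, 0)*(-4*(s + 5))) = -95461/(-2 + 8*(-3 + (-6 - 15*(-2))*(-4*(2 + 5)))) = -95461/(-2 + 8*(-3 + (-6 + 30)*(-4*7))) = -95461/(-2 + 8*(-3 + 24*(-28))) = -95461/(-2 + 8*(-3 - 672)) = -95461/(-2 + 8*(-675)) = -95461/(-2 - 5400) = -95461/(-5402) = -95461*(-1/5402) = 95461/5402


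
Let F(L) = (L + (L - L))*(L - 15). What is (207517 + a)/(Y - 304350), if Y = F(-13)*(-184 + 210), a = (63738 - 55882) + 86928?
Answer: -302301/294886 ≈ -1.0251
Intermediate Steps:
a = 94784 (a = 7856 + 86928 = 94784)
F(L) = L*(-15 + L) (F(L) = (L + 0)*(-15 + L) = L*(-15 + L))
Y = 9464 (Y = (-13*(-15 - 13))*(-184 + 210) = -13*(-28)*26 = 364*26 = 9464)
(207517 + a)/(Y - 304350) = (207517 + 94784)/(9464 - 304350) = 302301/(-294886) = 302301*(-1/294886) = -302301/294886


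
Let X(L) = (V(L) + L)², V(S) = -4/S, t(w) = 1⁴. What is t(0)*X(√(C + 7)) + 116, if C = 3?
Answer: 598/5 ≈ 119.60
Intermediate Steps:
t(w) = 1
X(L) = (L - 4/L)² (X(L) = (-4/L + L)² = (L - 4/L)²)
t(0)*X(√(C + 7)) + 116 = 1*((-4 + (√(3 + 7))²)²/(√(3 + 7))²) + 116 = 1*((-4 + (√10)²)²/(√10)²) + 116 = 1*((-4 + 10)²/10) + 116 = 1*((⅒)*6²) + 116 = 1*((⅒)*36) + 116 = 1*(18/5) + 116 = 18/5 + 116 = 598/5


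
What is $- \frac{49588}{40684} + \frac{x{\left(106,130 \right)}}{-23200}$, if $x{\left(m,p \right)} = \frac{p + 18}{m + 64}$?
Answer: $- \frac{1746259761}{1432658000} \approx -1.2189$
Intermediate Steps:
$x{\left(m,p \right)} = \frac{18 + p}{64 + m}$
$- \frac{49588}{40684} + \frac{x{\left(106,130 \right)}}{-23200} = - \frac{49588}{40684} + \frac{\frac{1}{64 + 106} \left(18 + 130\right)}{-23200} = \left(-49588\right) \frac{1}{40684} + \frac{1}{170} \cdot 148 \left(- \frac{1}{23200}\right) = - \frac{1771}{1453} + \frac{1}{170} \cdot 148 \left(- \frac{1}{23200}\right) = - \frac{1771}{1453} + \frac{74}{85} \left(- \frac{1}{23200}\right) = - \frac{1771}{1453} - \frac{37}{986000} = - \frac{1746259761}{1432658000}$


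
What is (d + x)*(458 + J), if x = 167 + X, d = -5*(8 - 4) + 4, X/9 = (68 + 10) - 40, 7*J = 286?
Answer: 1721556/7 ≈ 2.4594e+5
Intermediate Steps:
J = 286/7 (J = (1/7)*286 = 286/7 ≈ 40.857)
X = 342 (X = 9*((68 + 10) - 40) = 9*(78 - 40) = 9*38 = 342)
d = -16 (d = -5*4 + 4 = -20 + 4 = -16)
x = 509 (x = 167 + 342 = 509)
(d + x)*(458 + J) = (-16 + 509)*(458 + 286/7) = 493*(3492/7) = 1721556/7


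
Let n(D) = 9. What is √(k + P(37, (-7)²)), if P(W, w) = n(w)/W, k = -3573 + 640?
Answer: 4*I*√250934/37 ≈ 54.155*I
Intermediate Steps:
k = -2933
P(W, w) = 9/W
√(k + P(37, (-7)²)) = √(-2933 + 9/37) = √(-108512/37) = 4*I*√250934/37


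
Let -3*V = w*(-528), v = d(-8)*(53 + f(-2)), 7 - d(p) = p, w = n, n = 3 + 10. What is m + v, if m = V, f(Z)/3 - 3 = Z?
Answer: 3128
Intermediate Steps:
n = 13
f(Z) = 9 + 3*Z
w = 13
d(p) = 7 - p
v = 840 (v = (7 - 1*(-8))*(53 + (9 + 3*(-2))) = (7 + 8)*(53 + (9 - 6)) = 15*(53 + 3) = 15*56 = 840)
V = 2288 (V = -13*(-528)/3 = -⅓*(-6864) = 2288)
m = 2288
m + v = 2288 + 840 = 3128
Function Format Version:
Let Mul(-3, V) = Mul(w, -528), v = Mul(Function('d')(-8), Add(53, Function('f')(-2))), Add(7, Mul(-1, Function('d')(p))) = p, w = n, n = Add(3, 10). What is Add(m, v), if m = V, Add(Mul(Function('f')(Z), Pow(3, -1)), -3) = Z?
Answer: 3128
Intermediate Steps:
n = 13
Function('f')(Z) = Add(9, Mul(3, Z))
w = 13
Function('d')(p) = Add(7, Mul(-1, p))
v = 840 (v = Mul(Add(7, Mul(-1, -8)), Add(53, Add(9, Mul(3, -2)))) = Mul(Add(7, 8), Add(53, Add(9, -6))) = Mul(15, Add(53, 3)) = Mul(15, 56) = 840)
V = 2288 (V = Mul(Rational(-1, 3), Mul(13, -528)) = Mul(Rational(-1, 3), -6864) = 2288)
m = 2288
Add(m, v) = Add(2288, 840) = 3128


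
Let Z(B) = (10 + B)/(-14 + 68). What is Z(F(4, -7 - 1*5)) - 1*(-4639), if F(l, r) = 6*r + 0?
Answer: 125222/27 ≈ 4637.9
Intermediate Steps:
F(l, r) = 6*r
Z(B) = 5/27 + B/54 (Z(B) = (10 + B)/54 = (10 + B)*(1/54) = 5/27 + B/54)
Z(F(4, -7 - 1*5)) - 1*(-4639) = (5/27 + (6*(-7 - 1*5))/54) - 1*(-4639) = (5/27 + (6*(-7 - 5))/54) + 4639 = (5/27 + (6*(-12))/54) + 4639 = (5/27 + (1/54)*(-72)) + 4639 = (5/27 - 4/3) + 4639 = -31/27 + 4639 = 125222/27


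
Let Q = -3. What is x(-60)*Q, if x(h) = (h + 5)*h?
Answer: -9900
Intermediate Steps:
x(h) = h*(5 + h) (x(h) = (5 + h)*h = h*(5 + h))
x(-60)*Q = -60*(5 - 60)*(-3) = -60*(-55)*(-3) = 3300*(-3) = -9900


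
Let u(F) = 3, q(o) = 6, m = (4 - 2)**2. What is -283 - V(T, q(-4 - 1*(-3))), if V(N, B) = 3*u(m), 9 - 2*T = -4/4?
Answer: -292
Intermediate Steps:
m = 4 (m = 2**2 = 4)
T = 5 (T = 9/2 - (-2)/4 = 9/2 - 1/2*(-1) = 9/2 + 1/2 = 5)
V(N, B) = 9 (V(N, B) = 3*3 = 9)
-283 - V(T, q(-4 - 1*(-3))) = -283 - 1*9 = -283 - 9 = -292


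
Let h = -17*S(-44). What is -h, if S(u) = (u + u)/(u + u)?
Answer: 17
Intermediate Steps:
S(u) = 1 (S(u) = (2*u)/((2*u)) = (2*u)*(1/(2*u)) = 1)
h = -17 (h = -17*1 = -17)
-h = -1*(-17) = 17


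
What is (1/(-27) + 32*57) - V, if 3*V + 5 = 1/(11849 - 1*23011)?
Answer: 550197313/301374 ≈ 1825.6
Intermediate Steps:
V = -55811/33486 (V = -5/3 + 1/(3*(11849 - 1*23011)) = -5/3 + 1/(3*(11849 - 23011)) = -5/3 + (1/3)/(-11162) = -5/3 + (1/3)*(-1/11162) = -5/3 - 1/33486 = -55811/33486 ≈ -1.6667)
(1/(-27) + 32*57) - V = (1/(-27) + 32*57) - 1*(-55811/33486) = (-1/27 + 1824) + 55811/33486 = 49247/27 + 55811/33486 = 550197313/301374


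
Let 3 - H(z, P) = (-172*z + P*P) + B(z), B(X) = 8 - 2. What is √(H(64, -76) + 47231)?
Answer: 2*√13115 ≈ 229.04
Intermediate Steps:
B(X) = 6
H(z, P) = -3 - P² + 172*z (H(z, P) = 3 - ((-172*z + P*P) + 6) = 3 - ((-172*z + P²) + 6) = 3 - ((P² - 172*z) + 6) = 3 - (6 + P² - 172*z) = 3 + (-6 - P² + 172*z) = -3 - P² + 172*z)
√(H(64, -76) + 47231) = √((-3 - 1*(-76)² + 172*64) + 47231) = √((-3 - 1*5776 + 11008) + 47231) = √((-3 - 5776 + 11008) + 47231) = √(5229 + 47231) = √52460 = 2*√13115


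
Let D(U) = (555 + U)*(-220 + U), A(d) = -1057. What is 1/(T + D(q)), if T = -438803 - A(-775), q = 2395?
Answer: 1/5978504 ≈ 1.6727e-7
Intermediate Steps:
D(U) = (-220 + U)*(555 + U)
T = -437746 (T = -438803 - 1*(-1057) = -438803 + 1057 = -437746)
1/(T + D(q)) = 1/(-437746 + (-122100 + 2395**2 + 335*2395)) = 1/(-437746 + (-122100 + 5736025 + 802325)) = 1/(-437746 + 6416250) = 1/5978504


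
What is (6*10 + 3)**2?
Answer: 3969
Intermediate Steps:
(6*10 + 3)**2 = (60 + 3)**2 = 63**2 = 3969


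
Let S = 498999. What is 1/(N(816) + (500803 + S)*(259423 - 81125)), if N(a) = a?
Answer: 1/178262697812 ≈ 5.6097e-12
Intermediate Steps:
1/(N(816) + (500803 + S)*(259423 - 81125)) = 1/(816 + (500803 + 498999)*(259423 - 81125)) = 1/(816 + 999802*178298) = 1/(816 + 178262696996) = 1/178262697812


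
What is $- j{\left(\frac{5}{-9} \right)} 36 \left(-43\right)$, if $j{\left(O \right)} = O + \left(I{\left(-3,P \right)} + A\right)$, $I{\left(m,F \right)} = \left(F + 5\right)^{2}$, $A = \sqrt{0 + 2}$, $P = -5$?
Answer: $-860 + 1548 \sqrt{2} \approx 1329.2$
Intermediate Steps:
$A = \sqrt{2} \approx 1.4142$
$I{\left(m,F \right)} = \left(5 + F\right)^{2}$
$j{\left(O \right)} = O + \sqrt{2}$ ($j{\left(O \right)} = O + \left(\left(5 - 5\right)^{2} + \sqrt{2}\right) = O + \left(0^{2} + \sqrt{2}\right) = O + \left(0 + \sqrt{2}\right) = O + \sqrt{2}$)
$- j{\left(\frac{5}{-9} \right)} 36 \left(-43\right) = - \left(\frac{5}{-9} + \sqrt{2}\right) 36 \left(-43\right) = - \left(5 \left(- \frac{1}{9}\right) + \sqrt{2}\right) 36 \left(-43\right) = - \left(- \frac{5}{9} + \sqrt{2}\right) 36 \left(-43\right) = - \left(-20 + 36 \sqrt{2}\right) \left(-43\right) = - (860 - 1548 \sqrt{2}) = -860 + 1548 \sqrt{2}$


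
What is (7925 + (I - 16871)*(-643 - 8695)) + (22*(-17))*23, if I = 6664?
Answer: 95312289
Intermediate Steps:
(7925 + (I - 16871)*(-643 - 8695)) + (22*(-17))*23 = (7925 + (6664 - 16871)*(-643 - 8695)) + (22*(-17))*23 = (7925 - 10207*(-9338)) - 374*23 = (7925 + 95312966) - 8602 = 95320891 - 8602 = 95312289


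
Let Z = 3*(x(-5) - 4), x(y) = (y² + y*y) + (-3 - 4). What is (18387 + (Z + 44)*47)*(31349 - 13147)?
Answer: 472414708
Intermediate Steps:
x(y) = -7 + 2*y² (x(y) = (y² + y²) - 7 = 2*y² - 7 = -7 + 2*y²)
Z = 117 (Z = 3*((-7 + 2*(-5)²) - 4) = 3*((-7 + 2*25) - 4) = 3*((-7 + 50) - 4) = 3*(43 - 4) = 3*39 = 117)
(18387 + (Z + 44)*47)*(31349 - 13147) = (18387 + (117 + 44)*47)*(31349 - 13147) = (18387 + 161*47)*18202 = (18387 + 7567)*18202 = 25954*18202 = 472414708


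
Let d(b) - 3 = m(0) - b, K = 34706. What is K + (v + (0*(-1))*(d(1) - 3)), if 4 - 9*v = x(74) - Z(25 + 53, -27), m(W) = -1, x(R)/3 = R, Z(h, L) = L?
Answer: 312109/9 ≈ 34679.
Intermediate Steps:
x(R) = 3*R
v = -245/9 (v = 4/9 - (3*74 - 1*(-27))/9 = 4/9 - (222 + 27)/9 = 4/9 - 1/9*249 = 4/9 - 83/3 = -245/9 ≈ -27.222)
d(b) = 2 - b (d(b) = 3 + (-1 - b) = 2 - b)
K + (v + (0*(-1))*(d(1) - 3)) = 34706 + (-245/9 + (0*(-1))*((2 - 1*1) - 3)) = 34706 + (-245/9 + 0*((2 - 1) - 3)) = 34706 + (-245/9 + 0*(1 - 3)) = 34706 + (-245/9 + 0*(-2)) = 34706 + (-245/9 + 0) = 34706 - 245/9 = 312109/9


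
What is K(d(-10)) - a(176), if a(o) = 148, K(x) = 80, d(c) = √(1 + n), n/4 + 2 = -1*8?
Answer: -68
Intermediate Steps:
n = -40 (n = -8 + 4*(-1*8) = -8 + 4*(-8) = -8 - 32 = -40)
d(c) = I*√39 (d(c) = √(1 - 40) = √(-39) = I*√39)
K(d(-10)) - a(176) = 80 - 1*148 = 80 - 148 = -68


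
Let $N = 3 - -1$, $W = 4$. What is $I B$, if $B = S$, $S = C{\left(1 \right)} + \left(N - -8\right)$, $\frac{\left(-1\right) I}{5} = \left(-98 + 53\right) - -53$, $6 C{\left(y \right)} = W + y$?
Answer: $- \frac{1540}{3} \approx -513.33$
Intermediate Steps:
$C{\left(y \right)} = \frac{2}{3} + \frac{y}{6}$ ($C{\left(y \right)} = \frac{4 + y}{6} = \frac{2}{3} + \frac{y}{6}$)
$N = 4$ ($N = 3 + 1 = 4$)
$I = -40$ ($I = - 5 \left(\left(-98 + 53\right) - -53\right) = - 5 \left(-45 + 53\right) = \left(-5\right) 8 = -40$)
$S = \frac{77}{6}$ ($S = \left(\frac{2}{3} + \frac{1}{6} \cdot 1\right) + \left(4 - -8\right) = \left(\frac{2}{3} + \frac{1}{6}\right) + \left(4 + 8\right) = \frac{5}{6} + 12 = \frac{77}{6} \approx 12.833$)
$B = \frac{77}{6} \approx 12.833$
$I B = \left(-40\right) \frac{77}{6} = - \frac{1540}{3}$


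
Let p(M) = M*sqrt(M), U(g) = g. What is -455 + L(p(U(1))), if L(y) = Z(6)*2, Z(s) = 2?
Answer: -451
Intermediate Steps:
p(M) = M**(3/2)
L(y) = 4 (L(y) = 2*2 = 4)
-455 + L(p(U(1))) = -455 + 4 = -451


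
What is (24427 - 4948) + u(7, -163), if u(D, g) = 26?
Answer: 19505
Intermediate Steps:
(24427 - 4948) + u(7, -163) = (24427 - 4948) + 26 = 19479 + 26 = 19505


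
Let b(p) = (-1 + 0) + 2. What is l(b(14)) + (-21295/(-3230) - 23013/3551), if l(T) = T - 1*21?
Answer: -45621609/2293946 ≈ -19.888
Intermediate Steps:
b(p) = 1 (b(p) = -1 + 2 = 1)
l(T) = -21 + T (l(T) = T - 21 = -21 + T)
l(b(14)) + (-21295/(-3230) - 23013/3551) = (-21 + 1) + (-21295/(-3230) - 23013/3551) = -20 + (-21295*(-1/3230) - 23013*1/3551) = -20 + (4259/646 - 23013/3551) = -20 + 257311/2293946 = -45621609/2293946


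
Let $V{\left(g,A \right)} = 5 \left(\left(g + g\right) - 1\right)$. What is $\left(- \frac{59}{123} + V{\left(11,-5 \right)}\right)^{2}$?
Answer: $\frac{165276736}{15129} \approx 10925.0$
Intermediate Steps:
$V{\left(g,A \right)} = -5 + 10 g$ ($V{\left(g,A \right)} = 5 \left(2 g - 1\right) = 5 \left(-1 + 2 g\right) = -5 + 10 g$)
$\left(- \frac{59}{123} + V{\left(11,-5 \right)}\right)^{2} = \left(- \frac{59}{123} + \left(-5 + 10 \cdot 11\right)\right)^{2} = \left(\left(-59\right) \frac{1}{123} + \left(-5 + 110\right)\right)^{2} = \left(- \frac{59}{123} + 105\right)^{2} = \left(\frac{12856}{123}\right)^{2} = \frac{165276736}{15129}$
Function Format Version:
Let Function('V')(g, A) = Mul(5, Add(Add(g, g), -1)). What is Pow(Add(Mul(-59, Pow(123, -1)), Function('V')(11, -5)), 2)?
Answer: Rational(165276736, 15129) ≈ 10925.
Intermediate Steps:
Function('V')(g, A) = Add(-5, Mul(10, g)) (Function('V')(g, A) = Mul(5, Add(Mul(2, g), -1)) = Mul(5, Add(-1, Mul(2, g))) = Add(-5, Mul(10, g)))
Pow(Add(Mul(-59, Pow(123, -1)), Function('V')(11, -5)), 2) = Pow(Add(Mul(-59, Pow(123, -1)), Add(-5, Mul(10, 11))), 2) = Pow(Add(Mul(-59, Rational(1, 123)), Add(-5, 110)), 2) = Pow(Add(Rational(-59, 123), 105), 2) = Pow(Rational(12856, 123), 2) = Rational(165276736, 15129)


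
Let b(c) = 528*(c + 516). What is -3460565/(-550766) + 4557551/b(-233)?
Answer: 1513617799313/41148829392 ≈ 36.784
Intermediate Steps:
b(c) = 272448 + 528*c (b(c) = 528*(516 + c) = 272448 + 528*c)
-3460565/(-550766) + 4557551/b(-233) = -3460565/(-550766) + 4557551/(272448 + 528*(-233)) = -3460565*(-1/550766) + 4557551/(272448 - 123024) = 3460565/550766 + 4557551/149424 = 1513617799313/41148829392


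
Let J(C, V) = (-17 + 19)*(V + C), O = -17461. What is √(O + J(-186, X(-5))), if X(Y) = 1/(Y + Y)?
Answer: I*√445830/5 ≈ 133.54*I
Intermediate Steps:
X(Y) = 1/(2*Y)
J(C, V) = 2*C + 2*V (J(C, V) = 2*(C + V) = 2*C + 2*V)
√(O + J(-186, X(-5))) = √(-17461 + (2*(-186) + 2*((½)/(-5)))) = √(-17461 + (-372 + 2*((½)*(-⅕)))) = √(-17461 + (-372 + 2*(-⅒))) = √(-17461 + (-372 - ⅕)) = √(-17461 - 1861/5) = √(-89166/5) = I*√445830/5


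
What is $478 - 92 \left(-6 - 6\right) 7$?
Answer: $8206$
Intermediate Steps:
$478 - 92 \left(-6 - 6\right) 7 = 478 - 92 \left(\left(-12\right) 7\right) = 478 - -7728 = 478 + 7728 = 8206$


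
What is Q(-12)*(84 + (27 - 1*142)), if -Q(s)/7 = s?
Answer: -2604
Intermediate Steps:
Q(s) = -7*s
Q(-12)*(84 + (27 - 1*142)) = (-7*(-12))*(84 + (27 - 1*142)) = 84*(84 + (27 - 142)) = 84*(84 - 115) = 84*(-31) = -2604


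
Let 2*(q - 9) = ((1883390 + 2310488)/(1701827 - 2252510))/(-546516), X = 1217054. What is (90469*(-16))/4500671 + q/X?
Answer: -75740147327022695782241/235501471903192213097736 ≈ -0.32161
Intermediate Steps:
q = 2708615730791/300957070428 (q = 9 + (((1883390 + 2310488)/(1701827 - 2252510))/(-546516))/2 = 9 + ((4193878/(-550683))*(-1/546516))/2 = 9 + ((4193878*(-1/550683))*(-1/546516))/2 = 9 + (-4193878/550683*(-1/546516))/2 = 9 + (1/2)*(2096939/150478535214) = 9 + 2096939/300957070428 = 2708615730791/300957070428 ≈ 9.0000)
(90469*(-16))/4500671 + q/X = (90469*(-16))/4500671 + (2708615730791/300957070428)/1217054 = -1447504*1/4500671 + (2708615730791/300957070428)*(1/1217054) = -1447504/4500671 + 2708615730791/366281006392679112 = -75740147327022695782241/235501471903192213097736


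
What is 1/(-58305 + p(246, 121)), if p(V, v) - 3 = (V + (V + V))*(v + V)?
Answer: 1/212544 ≈ 4.7049e-6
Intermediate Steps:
p(V, v) = 3 + 3*V*(V + v) (p(V, v) = 3 + (V + (V + V))*(v + V) = 3 + (V + 2*V)*(V + v) = 3 + (3*V)*(V + v) = 3 + 3*V*(V + v))
1/(-58305 + p(246, 121)) = 1/(-58305 + (3 + 3*246² + 3*246*121)) = 1/(-58305 + (3 + 3*60516 + 89298)) = 1/(-58305 + (3 + 181548 + 89298)) = 1/(-58305 + 270849) = 1/212544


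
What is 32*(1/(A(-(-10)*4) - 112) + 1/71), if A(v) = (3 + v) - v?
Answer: 1216/7739 ≈ 0.15713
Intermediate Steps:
A(v) = 3
32*(1/(A(-(-10)*4) - 112) + 1/71) = 32*(1/(3 - 112) + 1/71) = 32*(1/(-109) + 1/71) = 32*(-1/109 + 1/71) = 32*(38/7739) = 1216/7739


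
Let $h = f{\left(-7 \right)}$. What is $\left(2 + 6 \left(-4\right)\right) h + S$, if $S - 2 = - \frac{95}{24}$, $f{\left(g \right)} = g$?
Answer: $\frac{3649}{24} \approx 152.04$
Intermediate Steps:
$h = -7$
$S = - \frac{47}{24}$ ($S = 2 - \frac{95}{24} = - \frac{47}{24} \approx -1.9583$)
$\left(2 + 6 \left(-4\right)\right) h + S = \left(2 + 6 \left(-4\right)\right) \left(-7\right) - \frac{47}{24} = \left(2 - 24\right) \left(-7\right) - \frac{47}{24} = \left(-22\right) \left(-7\right) - \frac{47}{24} = 154 - \frac{47}{24} = \frac{3649}{24}$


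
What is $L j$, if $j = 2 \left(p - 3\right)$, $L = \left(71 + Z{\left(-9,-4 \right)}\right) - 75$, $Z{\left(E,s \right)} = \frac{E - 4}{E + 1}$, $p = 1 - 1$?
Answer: $\frac{57}{4} \approx 14.25$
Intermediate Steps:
$p = 0$ ($p = 1 - 1 = 0$)
$Z{\left(E,s \right)} = \frac{-4 + E}{1 + E}$
$L = - \frac{19}{8}$ ($L = \left(71 + \frac{-4 - 9}{1 - 9}\right) - 75 = \left(71 + \frac{1}{-8} \left(-13\right)\right) - 75 = \left(71 - - \frac{13}{8}\right) - 75 = \left(71 + \frac{13}{8}\right) - 75 = \frac{581}{8} - 75 = - \frac{19}{8} \approx -2.375$)
$j = -6$ ($j = 2 \left(0 - 3\right) = 2 \left(-3\right) = -6$)
$L j = \left(- \frac{19}{8}\right) \left(-6\right) = \frac{57}{4}$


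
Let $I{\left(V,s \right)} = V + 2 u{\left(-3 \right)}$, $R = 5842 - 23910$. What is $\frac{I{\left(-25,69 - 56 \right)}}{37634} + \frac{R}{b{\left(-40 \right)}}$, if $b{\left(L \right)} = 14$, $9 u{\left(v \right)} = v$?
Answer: $- \frac{1019957207}{790314} \approx -1290.6$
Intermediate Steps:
$u{\left(v \right)} = \frac{v}{9}$
$R = -18068$ ($R = 5842 - 23910 = -18068$)
$I{\left(V,s \right)} = - \frac{2}{3} + V$ ($I{\left(V,s \right)} = V + 2 \cdot \frac{1}{9} \left(-3\right) = V + 2 \left(- \frac{1}{3}\right) = V - \frac{2}{3} = - \frac{2}{3} + V$)
$\frac{I{\left(-25,69 - 56 \right)}}{37634} + \frac{R}{b{\left(-40 \right)}} = \frac{- \frac{2}{3} - 25}{37634} - \frac{18068}{14} = \left(- \frac{77}{3}\right) \frac{1}{37634} - \frac{9034}{7} = - \frac{77}{112902} - \frac{9034}{7} = - \frac{1019957207}{790314}$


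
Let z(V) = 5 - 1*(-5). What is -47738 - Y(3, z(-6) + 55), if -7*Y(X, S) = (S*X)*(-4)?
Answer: -334946/7 ≈ -47849.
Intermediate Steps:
z(V) = 10 (z(V) = 5 + 5 = 10)
Y(X, S) = 4*S*X/7 (Y(X, S) = -S*X*(-4)/7 = -(-4)*S*X/7 = 4*S*X/7)
-47738 - Y(3, z(-6) + 55) = -47738 - 4*(10 + 55)*3/7 = -47738 - 4*65*3/7 = -47738 - 1*780/7 = -47738 - 780/7 = -334946/7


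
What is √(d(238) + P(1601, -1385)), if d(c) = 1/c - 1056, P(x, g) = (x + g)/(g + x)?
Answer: I*√59759182/238 ≈ 32.481*I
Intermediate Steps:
P(x, g) = 1 (P(x, g) = (g + x)/(g + x) = 1)
d(c) = -1056 + 1/c
√(d(238) + P(1601, -1385)) = √((-1056 + 1/238) + 1) = √(-251327/238 + 1) = √(-251089/238) = I*√59759182/238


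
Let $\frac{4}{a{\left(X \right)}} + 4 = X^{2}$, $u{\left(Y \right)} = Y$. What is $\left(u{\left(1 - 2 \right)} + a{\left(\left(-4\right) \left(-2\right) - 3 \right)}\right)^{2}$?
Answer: $\frac{289}{441} \approx 0.65533$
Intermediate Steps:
$a{\left(X \right)} = \frac{4}{-4 + X^{2}}$
$\left(u{\left(1 - 2 \right)} + a{\left(\left(-4\right) \left(-2\right) - 3 \right)}\right)^{2} = \left(\left(1 - 2\right) + \frac{4}{-4 + \left(\left(-4\right) \left(-2\right) - 3\right)^{2}}\right)^{2} = \left(-1 + \frac{4}{-4 + \left(8 - 3\right)^{2}}\right)^{2} = \left(-1 + \frac{4}{-4 + 5^{2}}\right)^{2} = \left(-1 + \frac{4}{-4 + 25}\right)^{2} = \left(-1 + \frac{4}{21}\right)^{2} = \left(- \frac{17}{21}\right)^{2} = \frac{289}{441}$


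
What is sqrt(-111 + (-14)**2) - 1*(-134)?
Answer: 134 + sqrt(85) ≈ 143.22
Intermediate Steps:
sqrt(-111 + (-14)**2) - 1*(-134) = sqrt(-111 + 196) + 134 = sqrt(85) + 134 = 134 + sqrt(85)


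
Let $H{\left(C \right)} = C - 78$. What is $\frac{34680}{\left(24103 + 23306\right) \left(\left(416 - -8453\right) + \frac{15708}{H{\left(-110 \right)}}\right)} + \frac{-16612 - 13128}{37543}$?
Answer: $- \frac{48510591893690}{61244942861641} \approx -0.79208$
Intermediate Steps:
$H{\left(C \right)} = -78 + C$ ($H{\left(C \right)} = C - 78 = -78 + C$)
$\frac{34680}{\left(24103 + 23306\right) \left(\left(416 - -8453\right) + \frac{15708}{H{\left(-110 \right)}}\right)} + \frac{-16612 - 13128}{37543} = \frac{34680}{\left(24103 + 23306\right) \left(\left(416 - -8453\right) + \frac{15708}{-78 - 110}\right)} + \frac{-16612 - 13128}{37543} = \frac{34680}{47409 \left(\left(416 + 8453\right) + \frac{15708}{-188}\right)} + \left(-16612 - 13128\right) \frac{1}{37543} = \frac{34680}{47409 \left(8869 + 15708 \left(- \frac{1}{188}\right)\right)} - \frac{29740}{37543} = \frac{34680}{47409 \left(8869 - \frac{3927}{47}\right)} - \frac{29740}{37543} = \frac{34680}{47409 \cdot \frac{412916}{47}} - \frac{29740}{37543} = \frac{34680}{\frac{19575934644}{47}} - \frac{29740}{37543} = 34680 \cdot \frac{47}{19575934644} - \frac{29740}{37543} = \frac{135830}{1631327887} - \frac{29740}{37543} = - \frac{48510591893690}{61244942861641}$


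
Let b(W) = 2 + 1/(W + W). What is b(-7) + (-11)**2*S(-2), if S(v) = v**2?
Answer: 6803/14 ≈ 485.93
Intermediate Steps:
b(W) = 2 + 1/(2*W)
b(-7) + (-11)**2*S(-2) = (2 + (1/2)/(-7)) + (-11)**2*(-2)**2 = (2 + (1/2)*(-1/7)) + 121*4 = (2 - 1/14) + 484 = 27/14 + 484 = 6803/14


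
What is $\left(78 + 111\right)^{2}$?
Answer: $35721$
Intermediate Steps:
$\left(78 + 111\right)^{2} = 189^{2} = 35721$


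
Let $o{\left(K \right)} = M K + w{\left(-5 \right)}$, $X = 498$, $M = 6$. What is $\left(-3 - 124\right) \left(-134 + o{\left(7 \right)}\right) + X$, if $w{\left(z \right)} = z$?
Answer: $12817$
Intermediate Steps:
$o{\left(K \right)} = -5 + 6 K$ ($o{\left(K \right)} = 6 K - 5 = -5 + 6 K$)
$\left(-3 - 124\right) \left(-134 + o{\left(7 \right)}\right) + X = \left(-3 - 124\right) \left(-134 + \left(-5 + 6 \cdot 7\right)\right) + 498 = - 127 \left(-134 + \left(-5 + 42\right)\right) + 498 = - 127 \left(-134 + 37\right) + 498 = \left(-127\right) \left(-97\right) + 498 = 12319 + 498 = 12817$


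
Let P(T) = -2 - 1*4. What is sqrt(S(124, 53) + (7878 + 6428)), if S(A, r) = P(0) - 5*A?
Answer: 12*sqrt(95) ≈ 116.96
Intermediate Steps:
P(T) = -6 (P(T) = -2 - 4 = -6)
S(A, r) = -6 - 5*A
sqrt(S(124, 53) + (7878 + 6428)) = sqrt((-6 - 5*124) + (7878 + 6428)) = sqrt((-6 - 620) + 14306) = sqrt(-626 + 14306) = sqrt(13680) = 12*sqrt(95)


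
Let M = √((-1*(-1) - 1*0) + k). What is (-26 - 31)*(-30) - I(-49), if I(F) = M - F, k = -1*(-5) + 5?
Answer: 1661 - √11 ≈ 1657.7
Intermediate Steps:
k = 10 (k = 5 + 5 = 10)
M = √11 (M = √((-1*(-1) - 1*0) + 10) = √((1 + 0) + 10) = √(1 + 10) = √11 ≈ 3.3166)
I(F) = √11 - F
(-26 - 31)*(-30) - I(-49) = (-26 - 31)*(-30) - (√11 - 1*(-49)) = -57*(-30) - (√11 + 49) = 1710 - (49 + √11) = 1710 + (-49 - √11) = 1661 - √11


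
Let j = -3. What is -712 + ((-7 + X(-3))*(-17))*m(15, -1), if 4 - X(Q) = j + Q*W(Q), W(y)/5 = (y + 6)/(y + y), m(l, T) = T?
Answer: -1679/2 ≈ -839.50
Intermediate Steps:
W(y) = 5*(6 + y)/(2*y) (W(y) = 5*((y + 6)/(y + y)) = 5*((6 + y)/((2*y))) = 5*((6 + y)*(1/(2*y))) = 5*((6 + y)/(2*y)) = 5*(6 + y)/(2*y))
X(Q) = 7 - Q*(5/2 + 15/Q) (X(Q) = 4 - (-3 + Q*(5/2 + 15/Q)) = 4 + (3 - Q*(5/2 + 15/Q)) = 7 - Q*(5/2 + 15/Q))
-712 + ((-7 + X(-3))*(-17))*m(15, -1) = -712 + ((-7 + (-8 - 5/2*(-3)))*(-17))*(-1) = -712 + ((-7 + (-8 + 15/2))*(-17))*(-1) = -712 + ((-7 - ½)*(-17))*(-1) = -712 - 15/2*(-17)*(-1) = -712 + (255/2)*(-1) = -712 - 255/2 = -1679/2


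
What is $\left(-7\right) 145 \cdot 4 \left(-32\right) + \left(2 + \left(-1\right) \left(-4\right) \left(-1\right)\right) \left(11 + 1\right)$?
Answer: $129896$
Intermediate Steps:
$\left(-7\right) 145 \cdot 4 \left(-32\right) + \left(2 + \left(-1\right) \left(-4\right) \left(-1\right)\right) \left(11 + 1\right) = \left(-1015\right) \left(-128\right) + \left(2 + 4 \left(-1\right)\right) 12 = 129920 + \left(2 - 4\right) 12 = 129920 - 24 = 129896$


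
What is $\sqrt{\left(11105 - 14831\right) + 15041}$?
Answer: $\sqrt{11315} \approx 106.37$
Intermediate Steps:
$\sqrt{\left(11105 - 14831\right) + 15041} = \sqrt{-3726 + 15041} = \sqrt{11315}$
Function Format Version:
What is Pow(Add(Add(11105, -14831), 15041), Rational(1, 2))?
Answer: Pow(11315, Rational(1, 2)) ≈ 106.37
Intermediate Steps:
Pow(Add(Add(11105, -14831), 15041), Rational(1, 2)) = Pow(Add(-3726, 15041), Rational(1, 2)) = Pow(11315, Rational(1, 2))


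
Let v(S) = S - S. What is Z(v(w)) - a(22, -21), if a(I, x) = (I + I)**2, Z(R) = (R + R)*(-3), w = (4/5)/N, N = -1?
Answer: -1936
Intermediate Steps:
w = -4/5 (w = (4/5)/(-1) = (4*(1/5))*(-1) = (4/5)*(-1) = -4/5 ≈ -0.80000)
v(S) = 0
Z(R) = -6*R (Z(R) = (2*R)*(-3) = -6*R)
a(I, x) = 4*I**2 (a(I, x) = (2*I)**2 = 4*I**2)
Z(v(w)) - a(22, -21) = -6*0 - 4*22**2 = 0 - 4*484 = 0 - 1*1936 = 0 - 1936 = -1936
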